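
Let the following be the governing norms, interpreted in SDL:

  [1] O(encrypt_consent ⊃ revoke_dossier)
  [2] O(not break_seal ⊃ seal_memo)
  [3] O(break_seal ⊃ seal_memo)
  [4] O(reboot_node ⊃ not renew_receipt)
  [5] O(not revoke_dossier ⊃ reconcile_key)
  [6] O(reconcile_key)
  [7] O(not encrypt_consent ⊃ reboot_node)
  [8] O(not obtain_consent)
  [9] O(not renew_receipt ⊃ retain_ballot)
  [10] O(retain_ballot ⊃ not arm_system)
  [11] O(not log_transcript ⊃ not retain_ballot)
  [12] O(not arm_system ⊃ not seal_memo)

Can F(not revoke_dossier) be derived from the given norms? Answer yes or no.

Yes

Premises 3 and 2 cover both cases: O(break_seal ⊃ seal_memo) and O(not break_seal ⊃ seal_memo). Since break_seal ∨ not break_seal is a tautology, O(seal_memo) follows.
Premise 12 is O(not arm_system ⊃ not seal_memo); contrapositively O(seal_memo ⊃ arm_system). Since O(seal_memo) holds, K gives O(arm_system).
Premise 10, O(retain_ballot ⊃ not arm_system), contraposes to O(arm_system ⊃ not retain_ballot); with O(arm_system) we get O(not retain_ballot).
Premise 9, O(not renew_receipt ⊃ retain_ballot), contraposes to O(not retain_ballot ⊃ renew_receipt); with O(not retain_ballot) we get O(renew_receipt).
Premise 4, O(reboot_node ⊃ not renew_receipt), contraposes to O(renew_receipt ⊃ not reboot_node); with O(renew_receipt) we get O(not reboot_node).
Premise 7 is O(not encrypt_consent ⊃ reboot_node); contrapositively O(not reboot_node ⊃ encrypt_consent). Since O(not reboot_node) holds, K gives O(encrypt_consent).
With premise 1, O(encrypt_consent ⊃ revoke_dossier), the K-axiom yields O(revoke_dossier).
Premises 5, 6, 8, 11 do not contribute to this derivation.
So O(revoke_dossier) holds, i.e. F(not revoke_dossier). The claim follows.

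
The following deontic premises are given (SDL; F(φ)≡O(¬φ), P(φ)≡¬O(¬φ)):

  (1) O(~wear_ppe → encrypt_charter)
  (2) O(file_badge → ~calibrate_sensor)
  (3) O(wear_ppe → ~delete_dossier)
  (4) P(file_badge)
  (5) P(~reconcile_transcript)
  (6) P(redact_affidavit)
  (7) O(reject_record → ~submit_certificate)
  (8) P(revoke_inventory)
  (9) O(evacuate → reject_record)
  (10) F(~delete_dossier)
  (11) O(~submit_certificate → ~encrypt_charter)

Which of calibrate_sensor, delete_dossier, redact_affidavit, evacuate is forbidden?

F(~delete_dossier) at premise 10 means O(delete_dossier).
Premise 3, O(wear_ppe → ~delete_dossier), contraposes to O(delete_dossier → ~wear_ppe); with O(delete_dossier) we get O(~wear_ppe).
Premise 1 is O(~wear_ppe → encrypt_charter); since O(~wear_ppe), deontic closure gives O(encrypt_charter).
Premise 11, O(~submit_certificate → ~encrypt_charter), contraposes to O(encrypt_charter → submit_certificate); with O(encrypt_charter) we get O(submit_certificate).
Premise 7, O(reject_record → ~submit_certificate), contraposes to O(submit_certificate → ~reject_record); with O(submit_certificate) we get O(~reject_record).
The contrapositive of premise 9 (O(evacuate → reject_record)) is O(~reject_record → ~evacuate), and O(~reject_record) is already established, so O(~evacuate).
So O(~evacuate) holds, i.e. evacuate is forbidden. None of the other listed options is forbidden under the premises.

evacuate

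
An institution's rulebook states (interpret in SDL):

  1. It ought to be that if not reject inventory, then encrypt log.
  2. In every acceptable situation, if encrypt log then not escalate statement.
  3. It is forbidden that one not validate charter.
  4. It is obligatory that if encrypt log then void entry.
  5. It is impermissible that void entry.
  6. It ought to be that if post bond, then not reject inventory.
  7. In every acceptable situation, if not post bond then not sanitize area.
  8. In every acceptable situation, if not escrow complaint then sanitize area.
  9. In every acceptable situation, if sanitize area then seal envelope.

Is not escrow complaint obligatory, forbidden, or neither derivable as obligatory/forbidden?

Forbidden

F(void_entry) at premise 5 means O(¬void_entry).
The contrapositive of premise 4 (O(encrypt_log → void_entry)) is O(¬void_entry → ¬encrypt_log), and O(¬void_entry) is already established, so O(¬encrypt_log).
Premise 1, O(¬reject_inventory → encrypt_log), contraposes to O(¬encrypt_log → reject_inventory); with O(¬encrypt_log) we get O(reject_inventory).
The contrapositive of premise 6 (O(post_bond → ¬reject_inventory)) is O(reject_inventory → ¬post_bond), and O(reject_inventory) is already established, so O(¬post_bond).
From O(¬post_bond) and premise 7, O(¬post_bond → ¬sanitize_area), we obtain O(¬sanitize_area).
Premise 8, O(¬escrow_complaint → sanitize_area), contraposes to O(¬sanitize_area → escrow_complaint); with O(¬sanitize_area) we get O(escrow_complaint).
Premises 2, 3, 9 do not contribute to this derivation.
Thus O(escrow_complaint), which is F(¬escrow_complaint): ¬escrow_complaint is forbidden.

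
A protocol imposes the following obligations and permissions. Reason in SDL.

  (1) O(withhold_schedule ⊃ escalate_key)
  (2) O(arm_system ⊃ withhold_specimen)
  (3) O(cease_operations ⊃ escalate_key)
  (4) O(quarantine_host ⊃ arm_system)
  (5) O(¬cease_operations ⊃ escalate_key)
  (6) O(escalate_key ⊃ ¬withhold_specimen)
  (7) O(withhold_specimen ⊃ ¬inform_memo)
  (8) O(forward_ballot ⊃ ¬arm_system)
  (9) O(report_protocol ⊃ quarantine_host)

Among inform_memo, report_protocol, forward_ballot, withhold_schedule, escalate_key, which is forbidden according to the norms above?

Premises 5 and 3 cover both cases: O(¬cease_operations ⊃ escalate_key) and O(cease_operations ⊃ escalate_key). Since ¬cease_operations ∨ cease_operations is a tautology, O(escalate_key) follows.
Premise 6 is O(escalate_key ⊃ ¬withhold_specimen); since O(escalate_key), deontic closure gives O(¬withhold_specimen).
The contrapositive of premise 2 (O(arm_system ⊃ withhold_specimen)) is O(¬withhold_specimen ⊃ ¬arm_system), and O(¬withhold_specimen) is already established, so O(¬arm_system).
Premise 4 is O(quarantine_host ⊃ arm_system); contrapositively O(¬arm_system ⊃ ¬quarantine_host). Since O(¬arm_system) holds, K gives O(¬quarantine_host).
Premise 9, O(report_protocol ⊃ quarantine_host), contraposes to O(¬quarantine_host ⊃ ¬report_protocol); with O(¬quarantine_host) we get O(¬report_protocol).
So O(¬report_protocol) holds, i.e. report_protocol is forbidden. None of the other listed options is forbidden under the premises.

report_protocol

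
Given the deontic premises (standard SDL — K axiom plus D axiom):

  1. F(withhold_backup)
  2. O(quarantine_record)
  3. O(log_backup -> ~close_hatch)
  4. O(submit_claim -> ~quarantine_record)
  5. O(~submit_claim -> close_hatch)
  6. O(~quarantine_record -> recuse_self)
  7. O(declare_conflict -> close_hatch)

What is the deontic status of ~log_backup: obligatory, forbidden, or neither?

Premise 2 gives O(quarantine_record).
The contrapositive of premise 4 (O(submit_claim -> ~quarantine_record)) is O(quarantine_record -> ~submit_claim), and O(quarantine_record) is already established, so O(~submit_claim).
From O(~submit_claim) and premise 5, O(~submit_claim -> close_hatch), we obtain O(close_hatch).
The contrapositive of premise 3 (O(log_backup -> ~close_hatch)) is O(close_hatch -> ~log_backup), and O(close_hatch) is already established, so O(~log_backup).
Premises 1, 6, 7 do not contribute to this derivation.
Hence ~log_backup is obligatory.

Obligatory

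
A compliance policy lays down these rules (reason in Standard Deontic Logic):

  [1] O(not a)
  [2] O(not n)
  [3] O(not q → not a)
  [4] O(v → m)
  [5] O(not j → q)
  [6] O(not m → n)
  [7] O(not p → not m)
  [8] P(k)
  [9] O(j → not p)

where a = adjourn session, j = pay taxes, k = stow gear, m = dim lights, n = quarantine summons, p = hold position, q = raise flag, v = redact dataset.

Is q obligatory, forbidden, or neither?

Premise 2 gives O(not n).
Premise 6, O(not m → n), contraposes to O(not n → m); with O(not n) we get O(m).
The contrapositive of premise 7 (O(not p → not m)) is O(m → p), and O(m) is already established, so O(p).
Premise 9 is O(j → not p); contrapositively O(p → not j). Since O(p) holds, K gives O(not j).
From O(not j) and premise 5, O(not j → q), we obtain O(q).
Premises 1, 3, 4, 8 do not contribute to this derivation.
Hence q is obligatory.

Obligatory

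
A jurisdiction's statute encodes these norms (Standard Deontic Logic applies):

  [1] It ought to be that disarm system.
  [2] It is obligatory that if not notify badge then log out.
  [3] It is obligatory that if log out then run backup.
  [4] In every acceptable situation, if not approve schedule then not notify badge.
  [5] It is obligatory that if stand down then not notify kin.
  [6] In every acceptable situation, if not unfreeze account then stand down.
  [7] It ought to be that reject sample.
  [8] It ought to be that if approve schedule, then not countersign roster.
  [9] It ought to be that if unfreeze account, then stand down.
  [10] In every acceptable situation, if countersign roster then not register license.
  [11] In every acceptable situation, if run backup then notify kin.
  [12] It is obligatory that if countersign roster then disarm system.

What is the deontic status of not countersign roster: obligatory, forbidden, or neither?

Obligatory

Premises 6 and 9 are O(¬unfreeze_account → stand_down) and O(unfreeze_account → stand_down); every ideal world satisfies ¬unfreeze_account or unfreeze_account, so in either case stand_down holds — hence O(stand_down).
From O(stand_down) and premise 5, O(stand_down → ¬notify_kin), we obtain O(¬notify_kin).
The contrapositive of premise 11 (O(run_backup → notify_kin)) is O(¬notify_kin → ¬run_backup), and O(¬notify_kin) is already established, so O(¬run_backup).
Premise 3, O(log_out → run_backup), contraposes to O(¬run_backup → ¬log_out); with O(¬run_backup) we get O(¬log_out).
The contrapositive of premise 2 (O(¬notify_badge → log_out)) is O(¬log_out → notify_badge), and O(¬log_out) is already established, so O(notify_badge).
Premise 4 is O(¬approve_schedule → ¬notify_badge); contrapositively O(notify_badge → approve_schedule). Since O(notify_badge) holds, K gives O(approve_schedule).
Premise 8 is O(approve_schedule → ¬countersign_roster); since O(approve_schedule), deontic closure gives O(¬countersign_roster).
Premises 1, 7, 10, 12 do not contribute to this derivation.
Hence ¬countersign_roster is obligatory.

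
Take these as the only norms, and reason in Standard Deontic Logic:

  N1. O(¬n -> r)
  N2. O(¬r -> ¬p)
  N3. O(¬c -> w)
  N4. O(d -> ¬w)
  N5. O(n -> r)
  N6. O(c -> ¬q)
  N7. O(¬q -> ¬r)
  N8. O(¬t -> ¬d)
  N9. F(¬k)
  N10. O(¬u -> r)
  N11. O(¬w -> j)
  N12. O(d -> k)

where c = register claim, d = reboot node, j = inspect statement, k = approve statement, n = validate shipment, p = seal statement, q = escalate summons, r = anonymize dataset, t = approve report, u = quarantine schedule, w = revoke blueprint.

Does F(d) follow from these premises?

Yes

By case analysis on ¬n: premise 1 gives O(¬n -> r) and premise 5 gives O(n -> r), so O(r) either way.
Premise 7 is O(¬q -> ¬r); contrapositively O(r -> q). Since O(r) holds, K gives O(q).
The contrapositive of premise 6 (O(c -> ¬q)) is O(q -> ¬c), and O(q) is already established, so O(¬c).
Applying K to premise 3 (O(¬c -> w)) and O(¬c) yields O(w).
Premise 4, O(d -> ¬w), contraposes to O(w -> ¬d); with O(w) we get O(¬d).
Premises 2, 8, 9, 10, 11, 12 do not contribute to this derivation.
So O(¬d) holds, i.e. F(d). The claim follows.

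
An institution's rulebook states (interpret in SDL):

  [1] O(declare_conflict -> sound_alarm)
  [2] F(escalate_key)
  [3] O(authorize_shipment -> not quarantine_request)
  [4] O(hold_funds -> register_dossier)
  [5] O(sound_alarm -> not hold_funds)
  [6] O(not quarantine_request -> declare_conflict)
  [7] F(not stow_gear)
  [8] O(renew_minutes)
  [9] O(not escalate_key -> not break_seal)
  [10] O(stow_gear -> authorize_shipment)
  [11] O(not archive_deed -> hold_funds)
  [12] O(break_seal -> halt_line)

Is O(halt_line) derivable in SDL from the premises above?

No

Premise 12 is O(break_seal -> halt_line), but O(break_seal) is not derivable from the premises, so it does not yield O(halt_line).
No other premise forces O(halt_line). An ideal world satisfying every premise can still have halt_line false, so O(halt_line) is not derivable.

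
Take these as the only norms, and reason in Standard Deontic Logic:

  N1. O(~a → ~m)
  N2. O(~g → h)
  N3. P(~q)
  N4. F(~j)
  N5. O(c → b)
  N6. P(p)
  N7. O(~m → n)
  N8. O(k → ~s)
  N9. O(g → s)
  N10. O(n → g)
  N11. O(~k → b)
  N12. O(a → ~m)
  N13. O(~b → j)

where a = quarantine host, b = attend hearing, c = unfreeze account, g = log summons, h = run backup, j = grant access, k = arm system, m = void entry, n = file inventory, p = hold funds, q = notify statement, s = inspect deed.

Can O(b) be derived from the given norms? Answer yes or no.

Yes

Premises 1 and 12 are O(~a → ~m) and O(a → ~m); every ideal world satisfies ~a or a, so in either case ~m holds — hence O(~m).
Premise 7 is O(~m → n); since O(~m), deontic closure gives O(n).
With premise 10, O(n → g), the K-axiom yields O(g).
From O(g) and premise 9, O(g → s), we obtain O(s).
The contrapositive of premise 8 (O(k → ~s)) is O(s → ~k), and O(s) is already established, so O(~k).
Premise 11 is O(~k → b); since O(~k), deontic closure gives O(b).
Premises 2, 3, 4, 5, 6, 13 do not contribute to this derivation.
So O(b) follows.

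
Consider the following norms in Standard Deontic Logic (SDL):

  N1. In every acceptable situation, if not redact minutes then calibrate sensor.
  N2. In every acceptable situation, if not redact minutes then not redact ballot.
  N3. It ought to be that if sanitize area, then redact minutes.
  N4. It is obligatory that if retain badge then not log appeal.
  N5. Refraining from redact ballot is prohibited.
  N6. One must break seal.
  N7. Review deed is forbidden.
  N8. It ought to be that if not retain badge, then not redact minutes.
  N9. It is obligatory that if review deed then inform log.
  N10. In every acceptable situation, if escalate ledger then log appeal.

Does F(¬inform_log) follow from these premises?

Premise 9 is O(review_deed → inform_log), but O(review_deed) is not derivable from the premises, so it does not yield O(inform_log).
No other premise forces O(inform_log). An ideal world satisfying every premise can still have ¬inform_log true, so F(¬inform_log) is not derivable.

No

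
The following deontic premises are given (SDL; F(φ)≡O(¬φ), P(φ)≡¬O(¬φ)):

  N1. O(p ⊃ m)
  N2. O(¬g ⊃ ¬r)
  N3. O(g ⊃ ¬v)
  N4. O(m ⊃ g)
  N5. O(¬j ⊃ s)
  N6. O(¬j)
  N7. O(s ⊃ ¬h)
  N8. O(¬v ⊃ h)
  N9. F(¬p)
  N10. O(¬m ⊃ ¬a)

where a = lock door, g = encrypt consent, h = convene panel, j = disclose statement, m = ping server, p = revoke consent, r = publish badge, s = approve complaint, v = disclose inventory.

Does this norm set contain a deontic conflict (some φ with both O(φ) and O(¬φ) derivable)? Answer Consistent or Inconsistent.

Inconsistent

F(¬p) at premise 9 means O(p).
With premise 1, O(p ⊃ m), the K-axiom yields O(m).
Premise 4 is O(m ⊃ g); since O(m), deontic closure gives O(g).
From O(g) and premise 3, O(g ⊃ ¬v), we obtain O(¬v).
From O(¬v) and premise 8, O(¬v ⊃ h), we obtain O(h).
The contrapositive of premise 7 (O(s ⊃ ¬h)) is O(h ⊃ ¬s), and O(h) is already established, so O(¬s).
The contrapositive of premise 5 (O(¬j ⊃ s)) is O(¬s ⊃ j), and O(¬s) is already established, so O(j).
But premise 6 directly asserts O(¬j).
We now have both O(j) and O(¬j) — j is simultaneously obligatory and forbidden, violating the D-axiom.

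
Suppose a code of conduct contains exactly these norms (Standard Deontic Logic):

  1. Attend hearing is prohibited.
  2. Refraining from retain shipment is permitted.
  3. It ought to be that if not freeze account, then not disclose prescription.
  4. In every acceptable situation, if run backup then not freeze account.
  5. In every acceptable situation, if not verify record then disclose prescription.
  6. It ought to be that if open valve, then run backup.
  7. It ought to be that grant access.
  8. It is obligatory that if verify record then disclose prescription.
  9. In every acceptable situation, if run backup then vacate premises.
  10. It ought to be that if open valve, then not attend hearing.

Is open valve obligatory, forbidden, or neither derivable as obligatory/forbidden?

Forbidden

By case analysis on ¬verify_record: premise 5 gives O(¬verify_record → disclose_prescription) and premise 8 gives O(verify_record → disclose_prescription), so O(disclose_prescription) either way.
Premise 3 is O(¬freeze_account → ¬disclose_prescription); contrapositively O(disclose_prescription → freeze_account). Since O(disclose_prescription) holds, K gives O(freeze_account).
The contrapositive of premise 4 (O(run_backup → ¬freeze_account)) is O(freeze_account → ¬run_backup), and O(freeze_account) is already established, so O(¬run_backup).
Premise 6 is O(open_valve → run_backup); contrapositively O(¬run_backup → ¬open_valve). Since O(¬run_backup) holds, K gives O(¬open_valve).
Premises 1, 2, 7, 9, 10 do not contribute to this derivation.
Thus O(¬open_valve), which is F(open_valve): open_valve is forbidden.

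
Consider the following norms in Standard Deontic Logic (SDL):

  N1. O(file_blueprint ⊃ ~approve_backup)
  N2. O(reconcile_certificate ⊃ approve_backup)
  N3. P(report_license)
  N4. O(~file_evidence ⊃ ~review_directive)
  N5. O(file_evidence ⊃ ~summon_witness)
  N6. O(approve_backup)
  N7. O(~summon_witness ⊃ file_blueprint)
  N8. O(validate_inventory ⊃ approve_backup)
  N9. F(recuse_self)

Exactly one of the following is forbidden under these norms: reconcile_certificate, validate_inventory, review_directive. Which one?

From premise 6 we have O(approve_backup).
Premise 1 is O(file_blueprint ⊃ ~approve_backup); contrapositively O(approve_backup ⊃ ~file_blueprint). Since O(approve_backup) holds, K gives O(~file_blueprint).
Premise 7 is O(~summon_witness ⊃ file_blueprint); contrapositively O(~file_blueprint ⊃ summon_witness). Since O(~file_blueprint) holds, K gives O(summon_witness).
Premise 5, O(file_evidence ⊃ ~summon_witness), contraposes to O(summon_witness ⊃ ~file_evidence); with O(summon_witness) we get O(~file_evidence).
With premise 4, O(~file_evidence ⊃ ~review_directive), the K-axiom yields O(~review_directive).
So O(~review_directive) holds, i.e. review_directive is forbidden. None of the other listed options is forbidden under the premises.

review_directive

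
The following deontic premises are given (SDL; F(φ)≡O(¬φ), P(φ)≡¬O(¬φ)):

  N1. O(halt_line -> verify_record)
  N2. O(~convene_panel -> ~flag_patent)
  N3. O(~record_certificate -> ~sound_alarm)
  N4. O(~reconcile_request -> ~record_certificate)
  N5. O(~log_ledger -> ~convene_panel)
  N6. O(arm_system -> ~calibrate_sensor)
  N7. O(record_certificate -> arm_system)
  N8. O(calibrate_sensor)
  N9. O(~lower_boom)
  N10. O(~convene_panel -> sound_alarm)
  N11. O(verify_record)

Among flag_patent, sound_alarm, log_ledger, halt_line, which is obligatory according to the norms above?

log_ledger

Premise 8 states O(calibrate_sensor) outright.
The contrapositive of premise 6 (O(arm_system -> ~calibrate_sensor)) is O(calibrate_sensor -> ~arm_system), and O(calibrate_sensor) is already established, so O(~arm_system).
Premise 7 is O(record_certificate -> arm_system); contrapositively O(~arm_system -> ~record_certificate). Since O(~arm_system) holds, K gives O(~record_certificate).
Premise 3 is O(~record_certificate -> ~sound_alarm); since O(~record_certificate), deontic closure gives O(~sound_alarm).
Premise 10, O(~convene_panel -> sound_alarm), contraposes to O(~sound_alarm -> convene_panel); with O(~sound_alarm) we get O(convene_panel).
The contrapositive of premise 5 (O(~log_ledger -> ~convene_panel)) is O(convene_panel -> log_ledger), and O(convene_panel) is already established, so O(log_ledger).
So O(log_ledger) holds — log_ledger is obligatory. None of the other listed options is made obligatory by any chain of premises.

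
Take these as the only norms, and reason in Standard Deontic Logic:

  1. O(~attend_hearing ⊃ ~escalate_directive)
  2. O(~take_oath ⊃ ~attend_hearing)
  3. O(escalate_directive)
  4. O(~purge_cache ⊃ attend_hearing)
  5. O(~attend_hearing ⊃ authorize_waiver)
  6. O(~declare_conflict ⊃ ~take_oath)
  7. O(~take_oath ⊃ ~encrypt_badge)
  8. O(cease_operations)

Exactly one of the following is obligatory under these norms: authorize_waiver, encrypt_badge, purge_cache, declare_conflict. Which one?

declare_conflict

From premise 3 we have O(escalate_directive).
Premise 1, O(~attend_hearing ⊃ ~escalate_directive), contraposes to O(escalate_directive ⊃ attend_hearing); with O(escalate_directive) we get O(attend_hearing).
Premise 2 is O(~take_oath ⊃ ~attend_hearing); contrapositively O(attend_hearing ⊃ take_oath). Since O(attend_hearing) holds, K gives O(take_oath).
The contrapositive of premise 6 (O(~declare_conflict ⊃ ~take_oath)) is O(take_oath ⊃ declare_conflict), and O(take_oath) is already established, so O(declare_conflict).
So O(declare_conflict) holds — declare_conflict is obligatory. None of the other listed options is made obligatory by any chain of premises.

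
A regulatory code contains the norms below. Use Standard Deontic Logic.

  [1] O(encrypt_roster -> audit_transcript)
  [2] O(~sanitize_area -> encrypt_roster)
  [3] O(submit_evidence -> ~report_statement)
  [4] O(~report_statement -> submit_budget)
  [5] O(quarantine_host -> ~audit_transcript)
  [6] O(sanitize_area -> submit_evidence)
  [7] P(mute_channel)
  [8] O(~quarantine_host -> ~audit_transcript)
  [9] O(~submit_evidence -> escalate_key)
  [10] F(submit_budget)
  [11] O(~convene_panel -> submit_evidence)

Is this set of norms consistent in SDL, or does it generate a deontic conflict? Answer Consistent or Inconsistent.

Inconsistent

By case analysis on quarantine_host: premise 5 gives O(quarantine_host -> ~audit_transcript) and premise 8 gives O(~quarantine_host -> ~audit_transcript), so O(~audit_transcript) either way.
Premise 1 is O(encrypt_roster -> audit_transcript); contrapositively O(~audit_transcript -> ~encrypt_roster). Since O(~audit_transcript) holds, K gives O(~encrypt_roster).
Premise 2, O(~sanitize_area -> encrypt_roster), contraposes to O(~encrypt_roster -> sanitize_area); with O(~encrypt_roster) we get O(sanitize_area).
From O(sanitize_area) and premise 6, O(sanitize_area -> submit_evidence), we obtain O(submit_evidence).
From O(submit_evidence) and premise 3, O(submit_evidence -> ~report_statement), we obtain O(~report_statement).
From O(~report_statement) and premise 4, O(~report_statement -> submit_budget), we obtain O(submit_budget).
But premise 10, F(submit_budget), means O(~submit_budget).
We now have both O(submit_budget) and O(~submit_budget) — submit_budget is simultaneously obligatory and forbidden, violating the D-axiom.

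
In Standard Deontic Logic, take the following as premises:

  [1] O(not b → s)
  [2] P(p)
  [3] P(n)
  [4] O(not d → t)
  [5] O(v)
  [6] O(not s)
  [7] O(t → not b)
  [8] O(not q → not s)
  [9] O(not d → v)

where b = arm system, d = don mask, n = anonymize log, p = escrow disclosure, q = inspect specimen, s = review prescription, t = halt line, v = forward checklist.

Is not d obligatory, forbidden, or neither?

Forbidden

Premise 6 gives O(not s).
The contrapositive of premise 1 (O(not b → s)) is O(not s → b), and O(not s) is already established, so O(b).
Premise 7, O(t → not b), contraposes to O(b → not t); with O(b) we get O(not t).
The contrapositive of premise 4 (O(not d → t)) is O(not t → d), and O(not t) is already established, so O(d).
Premises 2, 3, 5, 8, 9 do not contribute to this derivation.
Thus O(d), which is F(not d): not d is forbidden.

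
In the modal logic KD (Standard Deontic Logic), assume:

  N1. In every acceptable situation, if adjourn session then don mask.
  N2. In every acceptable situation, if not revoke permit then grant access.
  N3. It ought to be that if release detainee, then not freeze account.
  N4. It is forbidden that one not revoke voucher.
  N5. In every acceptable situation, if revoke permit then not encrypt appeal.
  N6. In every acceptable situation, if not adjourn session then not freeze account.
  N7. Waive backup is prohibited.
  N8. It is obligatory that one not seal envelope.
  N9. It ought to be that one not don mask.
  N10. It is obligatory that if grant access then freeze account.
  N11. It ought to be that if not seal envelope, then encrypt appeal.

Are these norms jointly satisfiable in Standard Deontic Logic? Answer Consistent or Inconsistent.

Inconsistent

From premise 9 we have O(¬don_mask).
Premise 1 is O(adjourn_session → don_mask); contrapositively O(¬don_mask → ¬adjourn_session). Since O(¬don_mask) holds, K gives O(¬adjourn_session).
Applying K to premise 6 (O(¬adjourn_session → ¬freeze_account)) and O(¬adjourn_session) yields O(¬freeze_account).
Premise 10, O(grant_access → freeze_account), contraposes to O(¬freeze_account → ¬grant_access); with O(¬freeze_account) we get O(¬grant_access).
Premise 2, O(¬revoke_permit → grant_access), contraposes to O(¬grant_access → revoke_permit); with O(¬grant_access) we get O(revoke_permit).
Applying K to premise 5 (O(revoke_permit → ¬encrypt_appeal)) and O(revoke_permit) yields O(¬encrypt_appeal).
Premise 11, O(¬seal_envelope → encrypt_appeal), contraposes to O(¬encrypt_appeal → seal_envelope); with O(¬encrypt_appeal) we get O(seal_envelope).
Yet premise 8 states O(¬seal_envelope).
We now have both O(seal_envelope) and O(¬seal_envelope) — seal_envelope is simultaneously obligatory and forbidden, violating the D-axiom.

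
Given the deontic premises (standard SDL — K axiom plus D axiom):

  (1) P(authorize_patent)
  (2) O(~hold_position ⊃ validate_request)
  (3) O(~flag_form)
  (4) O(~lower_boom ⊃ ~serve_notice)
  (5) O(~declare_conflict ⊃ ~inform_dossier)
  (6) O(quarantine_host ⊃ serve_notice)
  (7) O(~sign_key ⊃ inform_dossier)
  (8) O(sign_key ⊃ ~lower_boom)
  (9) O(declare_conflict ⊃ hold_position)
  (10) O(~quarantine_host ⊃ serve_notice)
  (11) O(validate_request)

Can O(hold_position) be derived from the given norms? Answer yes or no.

By case analysis on ~quarantine_host: premise 10 gives O(~quarantine_host ⊃ serve_notice) and premise 6 gives O(quarantine_host ⊃ serve_notice), so O(serve_notice) either way.
The contrapositive of premise 4 (O(~lower_boom ⊃ ~serve_notice)) is O(serve_notice ⊃ lower_boom), and O(serve_notice) is already established, so O(lower_boom).
Premise 8 is O(sign_key ⊃ ~lower_boom); contrapositively O(lower_boom ⊃ ~sign_key). Since O(lower_boom) holds, K gives O(~sign_key).
From O(~sign_key) and premise 7, O(~sign_key ⊃ inform_dossier), we obtain O(inform_dossier).
Premise 5 is O(~declare_conflict ⊃ ~inform_dossier); contrapositively O(inform_dossier ⊃ declare_conflict). Since O(inform_dossier) holds, K gives O(declare_conflict).
Premise 9 is O(declare_conflict ⊃ hold_position); since O(declare_conflict), deontic closure gives O(hold_position).
Premises 1, 2, 3, 11 do not contribute to this derivation.
So O(hold_position) follows.

Yes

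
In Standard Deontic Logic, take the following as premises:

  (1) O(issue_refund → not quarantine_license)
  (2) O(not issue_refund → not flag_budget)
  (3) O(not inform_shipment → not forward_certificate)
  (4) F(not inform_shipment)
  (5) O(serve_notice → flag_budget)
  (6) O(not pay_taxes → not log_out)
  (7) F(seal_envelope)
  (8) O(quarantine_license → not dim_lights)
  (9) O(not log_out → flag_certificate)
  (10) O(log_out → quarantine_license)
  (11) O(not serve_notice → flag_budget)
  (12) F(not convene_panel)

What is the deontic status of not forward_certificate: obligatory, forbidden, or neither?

Neither

Premise 3 is O(not inform_shipment → not forward_certificate), but O(not inform_shipment) is not derivable from the premises, so it does not yield O(not forward_certificate).
No premise or chain of K-axiom applications forces O(not forward_certificate), and none forces O(forward_certificate). So not forward_certificate is neither obligatory nor forbidden under these norms.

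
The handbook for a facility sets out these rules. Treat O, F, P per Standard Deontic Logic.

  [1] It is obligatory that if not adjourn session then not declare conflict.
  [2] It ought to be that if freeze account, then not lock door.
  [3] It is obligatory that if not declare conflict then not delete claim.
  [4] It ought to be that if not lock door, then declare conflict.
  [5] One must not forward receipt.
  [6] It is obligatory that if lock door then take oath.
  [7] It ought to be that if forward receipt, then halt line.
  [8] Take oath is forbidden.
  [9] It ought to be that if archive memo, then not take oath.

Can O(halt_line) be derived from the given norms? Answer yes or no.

No

Premise 7 is O(forward_receipt → halt_line), but O(forward_receipt) is not derivable from the premises, so it does not yield O(halt_line).
No other premise forces O(halt_line). An ideal world satisfying every premise can still have halt_line false, so O(halt_line) is not derivable.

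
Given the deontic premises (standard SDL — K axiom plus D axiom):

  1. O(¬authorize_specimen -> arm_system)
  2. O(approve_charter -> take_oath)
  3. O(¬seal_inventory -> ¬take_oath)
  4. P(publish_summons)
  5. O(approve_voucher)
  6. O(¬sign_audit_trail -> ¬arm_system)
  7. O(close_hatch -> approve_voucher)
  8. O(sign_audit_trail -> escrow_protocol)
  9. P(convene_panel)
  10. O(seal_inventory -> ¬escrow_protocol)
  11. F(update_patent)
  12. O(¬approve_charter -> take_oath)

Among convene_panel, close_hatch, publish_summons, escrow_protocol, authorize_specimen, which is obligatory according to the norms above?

Premises 12 and 2 are O(¬approve_charter -> take_oath) and O(approve_charter -> take_oath); every ideal world satisfies ¬approve_charter or approve_charter, so in either case take_oath holds — hence O(take_oath).
The contrapositive of premise 3 (O(¬seal_inventory -> ¬take_oath)) is O(take_oath -> seal_inventory), and O(take_oath) is already established, so O(seal_inventory).
Applying K to premise 10 (O(seal_inventory -> ¬escrow_protocol)) and O(seal_inventory) yields O(¬escrow_protocol).
The contrapositive of premise 8 (O(sign_audit_trail -> escrow_protocol)) is O(¬escrow_protocol -> ¬sign_audit_trail), and O(¬escrow_protocol) is already established, so O(¬sign_audit_trail).
Applying K to premise 6 (O(¬sign_audit_trail -> ¬arm_system)) and O(¬sign_audit_trail) yields O(¬arm_system).
The contrapositive of premise 1 (O(¬authorize_specimen -> arm_system)) is O(¬arm_system -> authorize_specimen), and O(¬arm_system) is already established, so O(authorize_specimen).
So O(authorize_specimen) holds — authorize_specimen is obligatory. None of the other listed options is made obligatory by any chain of premises.

authorize_specimen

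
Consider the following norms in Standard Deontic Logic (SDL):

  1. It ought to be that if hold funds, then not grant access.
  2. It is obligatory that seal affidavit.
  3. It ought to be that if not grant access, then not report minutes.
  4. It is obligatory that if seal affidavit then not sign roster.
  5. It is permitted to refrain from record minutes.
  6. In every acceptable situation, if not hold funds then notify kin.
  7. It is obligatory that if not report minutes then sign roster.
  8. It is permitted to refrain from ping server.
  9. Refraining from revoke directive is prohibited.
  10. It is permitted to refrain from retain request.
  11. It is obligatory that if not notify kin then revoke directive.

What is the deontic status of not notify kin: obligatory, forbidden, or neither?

Premise 2 states O(seal_affidavit) outright.
Applying K to premise 4 (O(seal_affidavit → ¬sign_roster)) and O(seal_affidavit) yields O(¬sign_roster).
The contrapositive of premise 7 (O(¬report_minutes → sign_roster)) is O(¬sign_roster → report_minutes), and O(¬sign_roster) is already established, so O(report_minutes).
The contrapositive of premise 3 (O(¬grant_access → ¬report_minutes)) is O(report_minutes → grant_access), and O(report_minutes) is already established, so O(grant_access).
Premise 1, O(hold_funds → ¬grant_access), contraposes to O(grant_access → ¬hold_funds); with O(grant_access) we get O(¬hold_funds).
From O(¬hold_funds) and premise 6, O(¬hold_funds → notify_kin), we obtain O(notify_kin).
Premises 5, 8, 9, 10, 11 do not contribute to this derivation.
Thus O(notify_kin), which is F(¬notify_kin): ¬notify_kin is forbidden.

Forbidden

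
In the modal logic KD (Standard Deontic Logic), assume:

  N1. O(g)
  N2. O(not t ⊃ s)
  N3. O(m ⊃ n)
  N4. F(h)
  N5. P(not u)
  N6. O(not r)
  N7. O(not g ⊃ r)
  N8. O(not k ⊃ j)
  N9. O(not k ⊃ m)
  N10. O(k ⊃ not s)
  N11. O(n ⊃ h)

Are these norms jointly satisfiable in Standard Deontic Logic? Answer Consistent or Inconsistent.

Consistent

Premise 7 is O(not g ⊃ r), but O(not g) is not derivable from the premises, so it does not yield O(r).
So O(r) is not derivable, and the apparent clash with O(not r) does not arise.
A world satisfying every obligation exists (e.g. g=true, h=false, j=false, k=true, m=false, n=false, r=false, s=false, t=true, u=false); no atom is both obligatory and forbidden, so the set is consistent.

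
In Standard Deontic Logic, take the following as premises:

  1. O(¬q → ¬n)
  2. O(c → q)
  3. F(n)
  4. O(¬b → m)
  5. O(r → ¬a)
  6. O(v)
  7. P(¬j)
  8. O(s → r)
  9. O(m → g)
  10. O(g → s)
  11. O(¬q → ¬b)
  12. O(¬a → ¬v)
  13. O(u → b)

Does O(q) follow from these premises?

Yes

Premise 6 gives O(v).
Premise 12, O(¬a → ¬v), contraposes to O(v → a); with O(v) we get O(a).
Premise 5 is O(r → ¬a); contrapositively O(a → ¬r). Since O(a) holds, K gives O(¬r).
Premise 8, O(s → r), contraposes to O(¬r → ¬s); with O(¬r) we get O(¬s).
Premise 10 is O(g → s); contrapositively O(¬s → ¬g). Since O(¬s) holds, K gives O(¬g).
Premise 9 is O(m → g); contrapositively O(¬g → ¬m). Since O(¬g) holds, K gives O(¬m).
Premise 4 is O(¬b → m); contrapositively O(¬m → b). Since O(¬m) holds, K gives O(b).
Premise 11 is O(¬q → ¬b); contrapositively O(b → q). Since O(b) holds, K gives O(q).
Premises 1, 2, 3, 7, 13 do not contribute to this derivation.
So O(q) follows.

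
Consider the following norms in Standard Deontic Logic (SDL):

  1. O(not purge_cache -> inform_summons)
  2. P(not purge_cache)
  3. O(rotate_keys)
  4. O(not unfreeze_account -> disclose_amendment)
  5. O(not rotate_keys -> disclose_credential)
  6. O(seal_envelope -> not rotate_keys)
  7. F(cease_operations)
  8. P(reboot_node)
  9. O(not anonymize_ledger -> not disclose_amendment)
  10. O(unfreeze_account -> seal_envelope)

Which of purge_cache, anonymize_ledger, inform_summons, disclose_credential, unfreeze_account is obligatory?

anonymize_ledger

Premise 3 states O(rotate_keys) outright.
Premise 6, O(seal_envelope -> not rotate_keys), contraposes to O(rotate_keys -> not seal_envelope); with O(rotate_keys) we get O(not seal_envelope).
Premise 10, O(unfreeze_account -> seal_envelope), contraposes to O(not seal_envelope -> not unfreeze_account); with O(not seal_envelope) we get O(not unfreeze_account).
Applying K to premise 4 (O(not unfreeze_account -> disclose_amendment)) and O(not unfreeze_account) yields O(disclose_amendment).
Premise 9, O(not anonymize_ledger -> not disclose_amendment), contraposes to O(disclose_amendment -> anonymize_ledger); with O(disclose_amendment) we get O(anonymize_ledger).
So O(anonymize_ledger) holds — anonymize_ledger is obligatory. None of the other listed options is made obligatory by any chain of premises.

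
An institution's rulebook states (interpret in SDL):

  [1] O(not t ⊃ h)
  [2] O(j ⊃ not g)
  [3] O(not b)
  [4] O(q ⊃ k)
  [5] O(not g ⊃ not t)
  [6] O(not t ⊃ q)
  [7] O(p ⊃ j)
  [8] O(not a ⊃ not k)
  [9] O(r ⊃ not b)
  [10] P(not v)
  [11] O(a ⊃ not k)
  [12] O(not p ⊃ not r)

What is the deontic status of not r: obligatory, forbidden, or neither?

Obligatory

Premises 11 and 8 cover both cases: O(a ⊃ not k) and O(not a ⊃ not k). Since a ∨ not a is a tautology, O(not k) follows.
Premise 4 is O(q ⊃ k); contrapositively O(not k ⊃ not q). Since O(not k) holds, K gives O(not q).
Premise 6, O(not t ⊃ q), contraposes to O(not q ⊃ t); with O(not q) we get O(t).
Premise 5, O(not g ⊃ not t), contraposes to O(t ⊃ g); with O(t) we get O(g).
The contrapositive of premise 2 (O(j ⊃ not g)) is O(g ⊃ not j), and O(g) is already established, so O(not j).
Premise 7 is O(p ⊃ j); contrapositively O(not j ⊃ not p). Since O(not j) holds, K gives O(not p).
Applying K to premise 12 (O(not p ⊃ not r)) and O(not p) yields O(not r).
Premises 1, 3, 9, 10 do not contribute to this derivation.
Hence not r is obligatory.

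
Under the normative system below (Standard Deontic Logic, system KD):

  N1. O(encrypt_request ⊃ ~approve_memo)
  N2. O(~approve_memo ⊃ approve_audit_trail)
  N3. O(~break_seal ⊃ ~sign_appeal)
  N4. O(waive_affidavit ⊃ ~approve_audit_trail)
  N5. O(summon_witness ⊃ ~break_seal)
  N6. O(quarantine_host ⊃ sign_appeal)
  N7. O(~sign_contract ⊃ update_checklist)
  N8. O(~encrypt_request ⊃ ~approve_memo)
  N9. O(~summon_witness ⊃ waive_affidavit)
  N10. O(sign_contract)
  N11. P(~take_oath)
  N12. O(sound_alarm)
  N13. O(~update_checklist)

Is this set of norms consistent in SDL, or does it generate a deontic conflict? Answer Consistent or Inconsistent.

Premise 7 is O(~sign_contract ⊃ update_checklist), but O(~sign_contract) is not derivable from the premises, so it does not yield O(update_checklist).
So O(update_checklist) is not derivable, and the apparent clash with O(~update_checklist) does not arise.
A world satisfying every obligation exists (e.g. approve_audit_trail=true, approve_memo=false, break_seal=false, encrypt_request=false, quarantine_host=false, sign_appeal=false, sign_contract=true, sound_alarm=true, summon_witness=true, take_oath=false, update_checklist=false, waive_affidavit=false); no atom is both obligatory and forbidden, so the set is consistent.

Consistent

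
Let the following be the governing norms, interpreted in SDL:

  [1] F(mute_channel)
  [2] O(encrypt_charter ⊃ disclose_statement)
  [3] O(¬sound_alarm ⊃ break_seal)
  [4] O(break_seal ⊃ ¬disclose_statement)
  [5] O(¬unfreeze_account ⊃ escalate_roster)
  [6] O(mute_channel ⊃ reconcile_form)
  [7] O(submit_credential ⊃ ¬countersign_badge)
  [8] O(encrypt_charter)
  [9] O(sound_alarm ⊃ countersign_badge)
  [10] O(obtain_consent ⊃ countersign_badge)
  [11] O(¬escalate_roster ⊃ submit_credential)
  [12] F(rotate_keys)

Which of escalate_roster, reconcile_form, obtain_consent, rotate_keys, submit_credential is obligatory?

escalate_roster

Premise 8 gives O(encrypt_charter).
With premise 2, O(encrypt_charter ⊃ disclose_statement), the K-axiom yields O(disclose_statement).
Premise 4 is O(break_seal ⊃ ¬disclose_statement); contrapositively O(disclose_statement ⊃ ¬break_seal). Since O(disclose_statement) holds, K gives O(¬break_seal).
The contrapositive of premise 3 (O(¬sound_alarm ⊃ break_seal)) is O(¬break_seal ⊃ sound_alarm), and O(¬break_seal) is already established, so O(sound_alarm).
With premise 9, O(sound_alarm ⊃ countersign_badge), the K-axiom yields O(countersign_badge).
The contrapositive of premise 7 (O(submit_credential ⊃ ¬countersign_badge)) is O(countersign_badge ⊃ ¬submit_credential), and O(countersign_badge) is already established, so O(¬submit_credential).
Premise 11 is O(¬escalate_roster ⊃ submit_credential); contrapositively O(¬submit_credential ⊃ escalate_roster). Since O(¬submit_credential) holds, K gives O(escalate_roster).
So O(escalate_roster) holds — escalate_roster is obligatory. None of the other listed options is made obligatory by any chain of premises.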